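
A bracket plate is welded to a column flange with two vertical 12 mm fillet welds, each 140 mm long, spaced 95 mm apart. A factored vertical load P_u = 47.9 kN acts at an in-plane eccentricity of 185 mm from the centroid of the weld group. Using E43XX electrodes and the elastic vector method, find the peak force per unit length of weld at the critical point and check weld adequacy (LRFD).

f_max ≈ 797 N/mm; adequate

E43XX → F_EXX = 430 MPa.
Total weld length L_w = 280 mm. Treat welds as unit-width lines.
Polar moment about centroid: J = 2[d³/12 + d(b/2)²] = 2[140³/12 + 140×47.5²] = 1089000 mm³.
Direct shear f_v = P/L_w = 47.9×10³ / 280 = 171.1 N/mm (vertical).
Torsion M = P·e = 47.9×10³ × 185 = 8861500 N·mm.
Critical point at (x, y) = (47.5, 70) from centroid. f_tx = M·y/J = 569.6 N/mm; f_ty = M·x/J = 386.5 N/mm.
Resultant f_max = √[f_tx² + (f_v + f_ty)²] = √[569.6² + (171.1 + 386.5)²] = 797 N/mm.
Capacity per unit length: φr_n = 0.75 × 0.6 × 430 × (0.707 × 12) = 1642 N/mm.
797 ≤ 1642 → adequate.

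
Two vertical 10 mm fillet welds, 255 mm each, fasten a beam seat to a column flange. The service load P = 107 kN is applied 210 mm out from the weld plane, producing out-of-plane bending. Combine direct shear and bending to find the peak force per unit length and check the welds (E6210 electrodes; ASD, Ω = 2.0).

E62XX → F_EXX = 620 MPa.
L_w = 2 × 255 = 510 mm; section modulus (unit throat) S = 2 × L²/6 = 21680 mm².
Direct shear f_v = P/L_w = 107×10³/510 = 209.8 N/mm.
Moment M = P × e = 107×10³ × 210 = 22470000 N·mm; bending f_b = M/S = 1037 N/mm.
f_max = √(f_v² + f_b²) = √(209.8² + 1037²) = 1058 N/mm.
r_n/Ω = (1/2.0) × 0.6 × 620 × (0.707 × 10) = 1315 N/mm → adequate.

f_max ≈ 1060 N/mm; adequate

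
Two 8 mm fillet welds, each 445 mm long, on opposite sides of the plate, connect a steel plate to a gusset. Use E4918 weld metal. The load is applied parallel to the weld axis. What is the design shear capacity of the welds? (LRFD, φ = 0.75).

E49XX → F_EXX = 490 MPa.
Effective throat t_e = 0.707 × 8 = 5.656 mm.
Total length L = 890 mm; A_we = 5.656 × 890 = 5034 mm².
F_nw = 0.6 F_EXX = 0.6 × 490 = 294 MPa.
φR_n = 0.75 × 294 × 5034 × 10⁻³ = 1110 kN.

φR_n ≈ 1110 kN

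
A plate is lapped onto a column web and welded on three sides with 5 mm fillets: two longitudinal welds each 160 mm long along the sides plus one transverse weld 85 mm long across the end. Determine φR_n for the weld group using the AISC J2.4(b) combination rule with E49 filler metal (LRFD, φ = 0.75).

E49XX → F_EXX = 490 MPa.
t_e = 0.707 × 5 = 3.535 mm.
R_nwl = 0.6 × 490 × 3.535 × 320 × 10⁻³ = 332.6 kN (longitudinal, 2 welds).
R_nwt = 0.6 × 490 × 3.535 × 85 × 10⁻³ = 88.34 kN (transverse, base value).
(i) R_nwl + R_nwt = 420.9 kN; (ii) 0.85 R_nwl + 1.5 R_nwt = 415.2 kN.
R_n = max = 420.9 kN [governs: (i)]; φR_n = 315.7 kN.

φR_n ≈ 316 kN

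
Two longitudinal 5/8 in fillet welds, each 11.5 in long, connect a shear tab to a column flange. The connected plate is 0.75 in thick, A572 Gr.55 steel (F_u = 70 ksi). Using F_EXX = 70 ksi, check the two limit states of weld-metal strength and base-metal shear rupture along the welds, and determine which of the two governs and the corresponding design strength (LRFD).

t_e = 0.707 × 0.625 = 0.4419 in; L = 23 in.
Weld metal: φR_n = 0.75 × 0.6 × 70 × 0.4419 × 23 = 320.1 kips.
Base metal (shear rupture): φR_n = 0.75 × 0.6 × 70 × 0.75 × 23 = 543.4 kips.
Governing: weld metal.

φR_n ≈ 320 kips (weld metal governs)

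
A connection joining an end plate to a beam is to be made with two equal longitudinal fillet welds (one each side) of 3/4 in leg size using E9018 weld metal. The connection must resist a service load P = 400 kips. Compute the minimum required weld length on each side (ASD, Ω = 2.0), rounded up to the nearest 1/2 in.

L = 14 in on each side

E90XX → F_EXX = 90 ksi.
Throat t_e = 0.707 × 0.75 = 0.5302 in.
r_n/Ω = (0.6 × 90 × 0.5302) / 2.0 = 14.32 kip/in.
L_req = P / (r_n/Ω) = 400 / 14.32 = 27.94 in total.
Per side: 27.94 / 2 = 13.97 in.
Round up → use L = 14 in on each side.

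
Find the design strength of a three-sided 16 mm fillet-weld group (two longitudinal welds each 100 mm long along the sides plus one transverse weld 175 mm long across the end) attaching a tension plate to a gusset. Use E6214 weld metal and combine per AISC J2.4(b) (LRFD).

E62XX → F_EXX = 620 MPa.
t_e = 0.707 × 16 = 11.31 mm.
R_nwl = 0.6 × 620 × 11.31 × 200 × 10⁻³ = 841.6 kN (longitudinal, 2 welds).
R_nwt = 0.6 × 620 × 11.31 × 175 × 10⁻³ = 736.4 kN (transverse, base value).
(i) R_nwl + R_nwt = 1578 kN; (ii) 0.85 R_nwl + 1.5 R_nwt = 1820 kN.
R_n = max = 1820 kN [governs: (ii)]; φR_n = 1365 kN.

φR_n ≈ 1360 kN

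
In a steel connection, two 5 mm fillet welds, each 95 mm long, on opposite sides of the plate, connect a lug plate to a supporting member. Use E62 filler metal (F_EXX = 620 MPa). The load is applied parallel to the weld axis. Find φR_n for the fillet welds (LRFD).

Effective throat t_e = 0.707 × 5 = 3.535 mm.
Total length L = 190 mm; A_we = 3.535 × 190 = 671.6 mm².
F_nw = 0.6 F_EXX = 0.6 × 620 = 372 MPa.
φR_n = 0.75 × 372 × 671.6 × 10⁻³ = 187.4 kN.

φR_n ≈ 187 kN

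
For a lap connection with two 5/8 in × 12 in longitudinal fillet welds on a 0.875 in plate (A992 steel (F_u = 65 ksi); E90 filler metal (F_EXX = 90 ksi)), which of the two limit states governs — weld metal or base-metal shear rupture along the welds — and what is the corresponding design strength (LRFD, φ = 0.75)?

φR_n ≈ 430 kip (weld metal governs)

t_e = 0.707 × 0.625 = 0.4419 in; L = 24 in.
Weld metal: φR_n = 0.75 × 0.6 × 90 × 0.4419 × 24 = 429.5 kip.
Base metal (shear rupture): φR_n = 0.75 × 0.6 × 65 × 0.875 × 24 = 614.2 kip.
Governing: weld metal.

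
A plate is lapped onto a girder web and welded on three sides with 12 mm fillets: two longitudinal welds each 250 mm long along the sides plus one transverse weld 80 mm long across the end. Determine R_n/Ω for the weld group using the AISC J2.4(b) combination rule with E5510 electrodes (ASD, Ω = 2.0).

R_n/Ω ≈ 812 kN

E55XX → F_EXX = 550 MPa.
t_e = 0.707 × 12 = 8.484 mm.
R_nwl = 0.6 × 550 × 8.484 × 500 × 10⁻³ = 1400 kN (longitudinal, 2 welds).
R_nwt = 0.6 × 550 × 8.484 × 80 × 10⁻³ = 224 kN (transverse, base value).
(i) R_nwl + R_nwt = 1624 kN; (ii) 0.85 R_nwl + 1.5 R_nwt = 1526 kN.
R_n = max = 1624 kN [governs: (i)]; R_n/Ω = 811.9 kN.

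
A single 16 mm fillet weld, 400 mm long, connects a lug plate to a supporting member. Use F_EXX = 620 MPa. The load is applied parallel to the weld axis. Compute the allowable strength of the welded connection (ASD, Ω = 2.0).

Effective throat t_e = 0.707 × 16 = 11.31 mm.
Total length L = 400 mm; A_we = 11.31 × 400 = 4525 mm².
F_nw = 0.6 F_EXX = 0.6 × 620 = 372 MPa.
R_n = 372 × 4525 × 10⁻³ = 1683 kN; R_n/Ω = 1683/2.0 = 841.6 kN.

R_n/Ω ≈ 842 kN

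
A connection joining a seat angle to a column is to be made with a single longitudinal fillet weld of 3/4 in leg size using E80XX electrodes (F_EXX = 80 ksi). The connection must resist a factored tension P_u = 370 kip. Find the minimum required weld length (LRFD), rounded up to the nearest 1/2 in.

L = 19.5 in

Throat t_e = 0.707 × 0.75 = 0.5302 in.
φr_n = 0.75 × 0.6 × 80 × 0.5302 = 19.09 kip/in.
L_req = P_u / φr_n = 370 / 19.09 = 19.38 in total.
Round up → use L = 19.5 in.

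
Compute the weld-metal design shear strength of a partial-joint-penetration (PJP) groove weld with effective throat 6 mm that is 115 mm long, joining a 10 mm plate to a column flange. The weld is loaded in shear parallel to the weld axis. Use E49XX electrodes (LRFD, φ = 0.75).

E49XX → F_EXX = 490 MPa.
Effective throat (given) t_e = 6 mm.
A_we = 6 × 115 = 690 mm².
F_nw = 0.6 F_EXX = 294 MPa.
φR_n = 0.75 × 294 × 690 × 10⁻³ = 152.1 kN.

φR_n ≈ 152 kN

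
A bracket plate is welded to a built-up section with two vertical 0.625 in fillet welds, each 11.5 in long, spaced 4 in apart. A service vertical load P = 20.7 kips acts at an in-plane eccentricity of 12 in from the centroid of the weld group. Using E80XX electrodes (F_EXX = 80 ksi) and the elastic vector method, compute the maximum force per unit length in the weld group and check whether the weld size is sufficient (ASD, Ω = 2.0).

Total weld length L_w = 23 in. Treat welds as unit-width lines.
Polar moment about centroid: J = 2[d³/12 + d(b/2)²] = 2[11.5³/12 + 11.5×2²] = 345.5 in³.
Direct shear f_v = P/L_w = 20.7 / 23 = 0.9 kip/in (vertical).
Torsion M = P·e = 20.7 × 12 = 248.4 kip·in.
Critical point at (x, y) = (2, 5.75) from centroid. f_tx = M·y/J = 4.134 kip/in; f_ty = M·x/J = 1.438 kip/in.
Resultant f_max = √[f_tx² + (f_v + f_ty)²] = √[4.134² + (0.9 + 1.438)²] = 4.75 kip/in.
Capacity per unit length: r_n/Ω = (1/2.0) × 0.6 × 80 × (0.707 × 0.625) = 10.6 kip/in.
4.75 ≤ 10.6 → adequate.

f_max ≈ 4.75 kip/in; adequate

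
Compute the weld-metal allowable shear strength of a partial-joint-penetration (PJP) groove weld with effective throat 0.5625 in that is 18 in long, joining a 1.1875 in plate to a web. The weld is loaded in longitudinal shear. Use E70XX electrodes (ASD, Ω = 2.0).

R_n/Ω ≈ 213 kip

E70XX → F_EXX = 70 ksi.
Effective throat (given) t_e = 0.5625 in.
A_we = 0.5625 × 18 = 10.12 in².
F_nw = 0.6 F_EXX = 42 ksi.
R_n/Ω = (42 × 10.12) / 2.0 = 212.6 kip.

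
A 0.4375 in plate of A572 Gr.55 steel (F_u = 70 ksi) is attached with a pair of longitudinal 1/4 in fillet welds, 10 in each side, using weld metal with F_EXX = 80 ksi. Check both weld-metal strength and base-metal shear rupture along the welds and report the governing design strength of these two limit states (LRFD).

φR_n ≈ 127 kips (weld metal governs)

t_e = 0.707 × 0.25 = 0.1767 in; L = 20 in.
Weld metal: φR_n = 0.75 × 0.6 × 80 × 0.1767 × 20 = 127.3 kips.
Base metal (shear rupture): φR_n = 0.75 × 0.6 × 70 × 0.4375 × 20 = 275.6 kips.
Governing: weld metal.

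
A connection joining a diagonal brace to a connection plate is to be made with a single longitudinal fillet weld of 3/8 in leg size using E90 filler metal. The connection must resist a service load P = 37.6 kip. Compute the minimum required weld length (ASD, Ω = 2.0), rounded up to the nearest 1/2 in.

E90XX → F_EXX = 90 ksi.
Throat t_e = 0.707 × 0.375 = 0.2651 in.
r_n/Ω = (0.6 × 90 × 0.2651) / 2.0 = 7.158 kip/in.
L_req = P / (r_n/Ω) = 37.6 / 7.158 = 5.253 in total.
Round up → use L = 5.5 in.

L = 5.5 in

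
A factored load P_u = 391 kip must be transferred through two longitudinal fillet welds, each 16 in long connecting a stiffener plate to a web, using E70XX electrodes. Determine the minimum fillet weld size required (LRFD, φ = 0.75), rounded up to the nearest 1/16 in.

w = 9/16 in

E70XX → F_EXX = 70 ksi.
Total weld length L = 32 in.
Required throat t_e = P_u / (φ × 0.6 F_EXX × L) = 391 / (0.75 × 0.6 × 70 × 32) = 0.3879 in.
Required leg w = t_e / 0.707 = 0.5487 in → use 9/16 in.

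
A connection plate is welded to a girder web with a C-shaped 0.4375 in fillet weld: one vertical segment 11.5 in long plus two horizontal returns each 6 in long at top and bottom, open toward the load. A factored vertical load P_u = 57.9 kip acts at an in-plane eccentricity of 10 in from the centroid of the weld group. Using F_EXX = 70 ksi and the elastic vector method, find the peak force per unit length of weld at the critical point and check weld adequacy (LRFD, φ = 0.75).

f_max ≈ 8.62 kip/in; adequate

Total weld length L_w = 23.5 in. Treat welds as unit-width lines.
Centroid: x̄ = 2×6×3 / 23.5 = 1.532 in from the vertical weld.
Polar moment about centroid: J = I_x + I_y = [11.5³/12 + 2×6×5.75²] + [11.5×1.532² + 2(6³/12 + 6×1.468²)] = 612.3 in³.
Direct shear f_v = P/L_w = 57.9 / 23.5 = 2.464 kip/in (vertical).
Torsion M = P·e = 57.9 × 10 = 579 kip·in.
Critical point at (x, y) = (4.468, 5.75) from centroid. f_tx = M·y/J = 5.437 kip/in; f_ty = M·x/J = 4.225 kip/in.
Resultant f_max = √[f_tx² + (f_v + f_ty)²] = √[5.437² + (2.464 + 4.225)²] = 8.62 kip/in.
Capacity per unit length: φr_n = 0.75 × 0.6 × 70 × (0.707 × 0.4375) = 9.743 kip/in.
8.62 ≤ 9.743 → adequate.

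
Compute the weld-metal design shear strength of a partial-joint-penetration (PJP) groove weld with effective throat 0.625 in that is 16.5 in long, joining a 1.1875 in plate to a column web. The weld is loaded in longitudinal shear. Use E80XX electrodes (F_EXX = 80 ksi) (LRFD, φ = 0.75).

Effective throat (given) t_e = 0.625 in.
A_we = 0.625 × 16.5 = 10.31 in².
F_nw = 0.6 F_EXX = 48 ksi.
φR_n = 0.75 × 48 × 10.31 = 371.2 kip.

φR_n ≈ 371 kip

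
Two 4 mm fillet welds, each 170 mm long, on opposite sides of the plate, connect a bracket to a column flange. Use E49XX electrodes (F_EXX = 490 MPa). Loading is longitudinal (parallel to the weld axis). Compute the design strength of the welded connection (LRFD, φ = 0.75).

Effective throat t_e = 0.707 × 4 = 2.828 mm.
Total length L = 340 mm; A_we = 2.828 × 340 = 961.5 mm².
F_nw = 0.6 F_EXX = 0.6 × 490 = 294 MPa.
φR_n = 0.75 × 294 × 961.5 × 10⁻³ = 212 kN.

φR_n ≈ 212 kN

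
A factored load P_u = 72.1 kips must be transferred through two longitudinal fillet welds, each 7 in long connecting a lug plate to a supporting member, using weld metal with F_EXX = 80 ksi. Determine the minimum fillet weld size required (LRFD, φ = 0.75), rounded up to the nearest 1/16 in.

Total weld length L = 14 in.
Required throat t_e = P_u / (φ × 0.6 F_EXX × L) = 72.1 / (0.75 × 0.6 × 80 × 14) = 0.1431 in.
Required leg w = t_e / 0.707 = 0.2023 in → use 1/4 in.

w = 1/4 in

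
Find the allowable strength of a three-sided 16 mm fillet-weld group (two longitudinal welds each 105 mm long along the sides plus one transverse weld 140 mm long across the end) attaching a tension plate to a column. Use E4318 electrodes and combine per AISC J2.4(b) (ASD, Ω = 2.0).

E43XX → F_EXX = 430 MPa.
t_e = 0.707 × 16 = 11.31 mm.
R_nwl = 0.6 × 430 × 11.31 × 210 × 10⁻³ = 612.9 kN (longitudinal, 2 welds).
R_nwt = 0.6 × 430 × 11.31 × 140 × 10⁻³ = 408.6 kN (transverse, base value).
(i) R_nwl + R_nwt = 1021 kN; (ii) 0.85 R_nwl + 1.5 R_nwt = 1134 kN.
R_n = max = 1134 kN [governs: (ii)]; R_n/Ω = 566.9 kN.

R_n/Ω ≈ 567 kN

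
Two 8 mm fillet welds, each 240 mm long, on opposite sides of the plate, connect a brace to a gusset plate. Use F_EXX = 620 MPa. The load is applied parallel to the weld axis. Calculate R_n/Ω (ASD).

R_n/Ω ≈ 505 kN

Effective throat t_e = 0.707 × 8 = 5.656 mm.
Total length L = 480 mm; A_we = 5.656 × 480 = 2715 mm².
F_nw = 0.6 F_EXX = 0.6 × 620 = 372 MPa.
R_n = 372 × 2715 × 10⁻³ = 1010 kN; R_n/Ω = 1010/2.0 = 505 kN.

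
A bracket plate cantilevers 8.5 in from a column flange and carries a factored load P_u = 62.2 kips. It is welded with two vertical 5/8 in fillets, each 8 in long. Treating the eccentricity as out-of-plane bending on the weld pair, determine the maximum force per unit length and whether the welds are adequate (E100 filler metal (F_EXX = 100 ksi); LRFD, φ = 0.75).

f_max ≈ 25.1 kip/in; NOT adequate

L_w = 2 × 8 = 16 in; section modulus (unit throat) S = 2 × L²/6 = 21.33 in².
Direct shear f_v = P/L_w = 62.2/16 = 3.888 kip/in.
Moment M = P × e = 62.2 × 8.5 = 528.7 kip·in; bending f_b = M/S = 24.78 kip/in.
f_max = √(f_v² + f_b²) = √(3.888² + 24.78²) = 25.09 kip/in.
φr_n = 0.75 × 0.6 × 100 × (0.707 × 0.625) = 19.88 kip/in → NOT adequate.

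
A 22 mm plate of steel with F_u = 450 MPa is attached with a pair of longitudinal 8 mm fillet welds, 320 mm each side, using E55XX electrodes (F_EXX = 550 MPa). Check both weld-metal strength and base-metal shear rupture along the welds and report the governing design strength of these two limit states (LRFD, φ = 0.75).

t_e = 0.707 × 8 = 5.656 mm; L = 640 mm.
Weld metal: φR_n = 0.75 × 0.6 × 550 × 5.656 × 640 × 10⁻³ = 895.9 kN.
Base metal (shear rupture): φR_n = 0.75 × 0.6 × 450 × 22 × 640 × 10⁻³ = 2851 kN.
Governing: weld metal.

φR_n ≈ 896 kN (weld metal governs)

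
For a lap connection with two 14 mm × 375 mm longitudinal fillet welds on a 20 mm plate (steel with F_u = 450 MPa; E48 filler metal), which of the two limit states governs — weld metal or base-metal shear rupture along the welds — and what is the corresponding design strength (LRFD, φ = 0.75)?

E48XX → F_EXX = 480 MPa.
t_e = 0.707 × 14 = 9.898 mm; L = 750 mm.
Weld metal: φR_n = 0.75 × 0.6 × 480 × 9.898 × 750 × 10⁻³ = 1603 kN.
Base metal (shear rupture): φR_n = 0.75 × 0.6 × 450 × 20 × 750 × 10⁻³ = 3038 kN.
Governing: weld metal.

φR_n ≈ 1600 kN (weld metal governs)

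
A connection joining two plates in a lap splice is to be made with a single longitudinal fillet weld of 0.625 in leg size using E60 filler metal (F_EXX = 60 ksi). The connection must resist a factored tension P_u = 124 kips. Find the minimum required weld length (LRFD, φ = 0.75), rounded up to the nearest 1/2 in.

Throat t_e = 0.707 × 0.625 = 0.4419 in.
φr_n = 0.75 × 0.6 × 60 × 0.4419 = 11.93 kips/in.
L_req = P_u / φr_n = 124 / 11.93 = 10.39 in total.
Round up → use L = 10.5 in.

L = 10.5 in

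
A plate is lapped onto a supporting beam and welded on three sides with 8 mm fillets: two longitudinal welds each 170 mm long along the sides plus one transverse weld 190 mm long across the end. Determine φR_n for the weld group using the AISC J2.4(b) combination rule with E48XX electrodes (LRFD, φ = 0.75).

φR_n ≈ 701 kN

E48XX → F_EXX = 480 MPa.
t_e = 0.707 × 8 = 5.656 mm.
R_nwl = 0.6 × 480 × 5.656 × 340 × 10⁻³ = 553.8 kN (longitudinal, 2 welds).
R_nwt = 0.6 × 480 × 5.656 × 190 × 10⁻³ = 309.5 kN (transverse, base value).
(i) R_nwl + R_nwt = 863.3 kN; (ii) 0.85 R_nwl + 1.5 R_nwt = 935 kN.
R_n = max = 935 kN [governs: (ii)]; φR_n = 701.3 kN.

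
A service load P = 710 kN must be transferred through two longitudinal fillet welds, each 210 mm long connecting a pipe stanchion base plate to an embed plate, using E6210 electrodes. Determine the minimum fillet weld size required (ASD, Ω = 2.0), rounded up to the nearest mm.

E62XX → F_EXX = 620 MPa.
Total weld length L = 420 mm.
Required throat t_e = P × Ω / (0.6 F_EXX × L) = 710 × 2.0 / (0.6 × 620 × 420 × 10⁻³) = 9.089 mm.
Required leg w = t_e / 0.707 = 12.86 mm → use 13 mm.

w = 13 mm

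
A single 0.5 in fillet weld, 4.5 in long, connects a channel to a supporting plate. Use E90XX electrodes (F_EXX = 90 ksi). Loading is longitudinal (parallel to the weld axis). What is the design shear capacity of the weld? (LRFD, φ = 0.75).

Effective throat t_e = 0.707 × 0.5 = 0.3535 in.
Total length L = 4.5 in; A_we = 0.3535 × 4.5 = 1.591 in².
F_nw = 0.6 F_EXX = 0.6 × 90 = 54 ksi.
φR_n = 0.75 × 54 × 1.591 = 64.43 kip.

φR_n ≈ 64.4 kip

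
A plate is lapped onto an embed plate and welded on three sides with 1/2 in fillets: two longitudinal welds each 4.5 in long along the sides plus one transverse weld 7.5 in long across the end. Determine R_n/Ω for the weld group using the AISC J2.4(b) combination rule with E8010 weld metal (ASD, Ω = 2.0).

R_n/Ω ≈ 160 kips

E80XX → F_EXX = 80 ksi.
t_e = 0.707 × 0.5 = 0.3535 in.
R_nwl = 0.6 × 80 × 0.3535 × 9 = 152.7 kips (longitudinal, 2 welds).
R_nwt = 0.6 × 80 × 0.3535 × 7.5 = 127.3 kips (transverse, base value).
(i) R_nwl + R_nwt = 280 kips; (ii) 0.85 R_nwl + 1.5 R_nwt = 320.7 kips.
R_n = max = 320.7 kips [governs: (ii)]; R_n/Ω = 160.3 kips.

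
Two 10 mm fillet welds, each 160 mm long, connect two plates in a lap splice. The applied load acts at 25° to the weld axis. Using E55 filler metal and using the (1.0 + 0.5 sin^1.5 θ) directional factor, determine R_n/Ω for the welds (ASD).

R_n/Ω ≈ 425 kN

E55XX → F_EXX = 550 MPa.
t_e = 0.707 × 10 = 7.07 mm; A_we = 7.07 × 320 = 2262 mm².
Directional factor: 1.0 + 0.5 sin^1.5(25°) = 1.137.
F_nw = 0.6 × 550 × 1.137 = 375.3 MPa.
R_n/Ω = (375.3 × 2262) / 2.0 × 10⁻³ = 424.6 kN.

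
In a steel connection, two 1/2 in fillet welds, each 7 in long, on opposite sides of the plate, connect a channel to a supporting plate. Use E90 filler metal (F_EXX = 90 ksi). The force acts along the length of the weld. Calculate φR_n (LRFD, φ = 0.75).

Effective throat t_e = 0.707 × 0.5 = 0.3535 in.
Total length L = 14 in; A_we = 0.3535 × 14 = 4.949 in².
F_nw = 0.6 F_EXX = 0.6 × 90 = 54 ksi.
φR_n = 0.75 × 54 × 4.949 = 200.4 kips.

φR_n ≈ 200 kips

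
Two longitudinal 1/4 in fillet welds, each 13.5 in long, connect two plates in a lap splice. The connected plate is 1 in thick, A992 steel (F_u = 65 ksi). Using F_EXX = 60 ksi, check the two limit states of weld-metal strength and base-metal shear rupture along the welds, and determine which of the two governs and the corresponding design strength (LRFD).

φR_n ≈ 129 kips (weld metal governs)

t_e = 0.707 × 0.25 = 0.1767 in; L = 27 in.
Weld metal: φR_n = 0.75 × 0.6 × 60 × 0.1767 × 27 = 128.9 kips.
Base metal (shear rupture): φR_n = 0.75 × 0.6 × 65 × 1 × 27 = 789.8 kips.
Governing: weld metal.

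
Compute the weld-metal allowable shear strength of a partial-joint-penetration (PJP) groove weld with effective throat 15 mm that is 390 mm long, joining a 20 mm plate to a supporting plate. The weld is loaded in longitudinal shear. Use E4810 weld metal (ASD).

R_n/Ω ≈ 842 kN

E48XX → F_EXX = 480 MPa.
Effective throat (given) t_e = 15 mm.
A_we = 15 × 390 = 5850 mm².
F_nw = 0.6 F_EXX = 288 MPa.
R_n/Ω = (288 × 5850) / 2.0 × 10⁻³ = 842.4 kN.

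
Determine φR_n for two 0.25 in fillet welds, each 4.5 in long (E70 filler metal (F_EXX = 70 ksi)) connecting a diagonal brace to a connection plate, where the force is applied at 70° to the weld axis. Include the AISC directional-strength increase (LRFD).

t_e = 0.707 × 0.25 = 0.1767 in; A_we = 0.1767 × 9 = 1.591 in².
Directional factor: 1.0 + 0.5 sin^1.5(70°) = 1.455.
F_nw = 0.6 × 70 × 1.455 = 61.13 ksi.
φR_n = 0.75 × 61.13 × 1.591 = 72.93 kip.

φR_n ≈ 72.9 kip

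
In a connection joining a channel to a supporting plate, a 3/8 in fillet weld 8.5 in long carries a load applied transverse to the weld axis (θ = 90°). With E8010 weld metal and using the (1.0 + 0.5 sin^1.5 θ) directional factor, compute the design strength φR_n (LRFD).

φR_n ≈ 122 kips

E80XX → F_EXX = 80 ksi.
t_e = 0.707 × 0.375 = 0.2651 in; A_we = 0.2651 × 8.5 = 2.254 in².
Directional factor: 1.0 + 0.5 sin^1.5(90°) = 1.5.
F_nw = 0.6 × 80 × 1.5 = 72 ksi.
φR_n = 0.75 × 72 × 2.254 = 121.7 kips.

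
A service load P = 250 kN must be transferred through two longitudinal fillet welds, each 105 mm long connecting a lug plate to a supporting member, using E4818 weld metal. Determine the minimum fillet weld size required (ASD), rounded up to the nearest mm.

w = 12 mm

E48XX → F_EXX = 480 MPa.
Total weld length L = 210 mm.
Required throat t_e = P × Ω / (0.6 F_EXX × L) = 250 × 2.0 / (0.6 × 480 × 210 × 10⁻³) = 8.267 mm.
Required leg w = t_e / 0.707 = 11.69 mm → use 12 mm.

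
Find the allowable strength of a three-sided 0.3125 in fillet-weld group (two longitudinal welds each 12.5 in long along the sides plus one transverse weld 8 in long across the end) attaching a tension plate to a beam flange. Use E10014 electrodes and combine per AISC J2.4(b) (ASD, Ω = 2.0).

E100XX → F_EXX = 100 ksi.
t_e = 0.707 × 0.3125 = 0.2209 in.
R_nwl = 0.6 × 100 × 0.2209 × 25 = 331.4 kips (longitudinal, 2 welds).
R_nwt = 0.6 × 100 × 0.2209 × 8 = 106 kips (transverse, base value).
(i) R_nwl + R_nwt = 437.5 kips; (ii) 0.85 R_nwl + 1.5 R_nwt = 440.8 kips.
R_n = max = 440.8 kips [governs: (ii)]; R_n/Ω = 220.4 kips.

R_n/Ω ≈ 220 kips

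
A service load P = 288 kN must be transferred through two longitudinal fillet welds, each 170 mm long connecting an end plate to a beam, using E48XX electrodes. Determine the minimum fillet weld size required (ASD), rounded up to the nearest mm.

w = 9 mm

E48XX → F_EXX = 480 MPa.
Total weld length L = 340 mm.
Required throat t_e = P × Ω / (0.6 F_EXX × L) = 288 × 2.0 / (0.6 × 480 × 340 × 10⁻³) = 5.882 mm.
Required leg w = t_e / 0.707 = 8.32 mm → use 9 mm.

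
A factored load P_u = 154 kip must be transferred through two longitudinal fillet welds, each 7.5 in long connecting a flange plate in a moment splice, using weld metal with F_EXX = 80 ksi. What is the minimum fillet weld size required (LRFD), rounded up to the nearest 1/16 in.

w = 7/16 in

Total weld length L = 15 in.
Required throat t_e = P_u / (φ × 0.6 F_EXX × L) = 154 / (0.75 × 0.6 × 80 × 15) = 0.2852 in.
Required leg w = t_e / 0.707 = 0.4034 in → use 7/16 in.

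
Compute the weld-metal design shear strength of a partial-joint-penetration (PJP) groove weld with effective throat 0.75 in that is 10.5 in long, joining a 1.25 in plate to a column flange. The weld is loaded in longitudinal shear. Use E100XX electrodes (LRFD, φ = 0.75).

E100XX → F_EXX = 100 ksi.
Effective throat (given) t_e = 0.75 in.
A_we = 0.75 × 10.5 = 7.875 in².
F_nw = 0.6 F_EXX = 60 ksi.
φR_n = 0.75 × 60 × 7.875 = 354.4 kip.

φR_n ≈ 354 kip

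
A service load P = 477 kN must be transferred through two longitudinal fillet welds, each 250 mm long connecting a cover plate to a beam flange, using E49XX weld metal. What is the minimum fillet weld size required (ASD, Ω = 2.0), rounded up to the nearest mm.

E49XX → F_EXX = 490 MPa.
Total weld length L = 500 mm.
Required throat t_e = P × Ω / (0.6 F_EXX × L) = 477 × 2.0 / (0.6 × 490 × 500 × 10⁻³) = 6.49 mm.
Required leg w = t_e / 0.707 = 9.179 mm → use 10 mm.

w = 10 mm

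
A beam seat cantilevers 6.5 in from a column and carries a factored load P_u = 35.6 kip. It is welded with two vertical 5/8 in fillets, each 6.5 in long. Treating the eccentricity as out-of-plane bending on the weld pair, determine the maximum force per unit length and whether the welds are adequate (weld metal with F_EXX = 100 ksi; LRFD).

L_w = 2 × 6.5 = 13 in; section modulus (unit throat) S = 2 × L²/6 = 14.08 in².
Direct shear f_v = P/L_w = 35.6/13 = 2.738 kip/in.
Moment M = P × e = 35.6 × 6.5 = 231.4 kip·in; bending f_b = M/S = 16.43 kip/in.
f_max = √(f_v² + f_b²) = √(2.738² + 16.43²) = 16.66 kip/in.
φr_n = 0.75 × 0.6 × 100 × (0.707 × 0.625) = 19.88 kip/in → adequate.

f_max ≈ 16.7 kip/in; adequate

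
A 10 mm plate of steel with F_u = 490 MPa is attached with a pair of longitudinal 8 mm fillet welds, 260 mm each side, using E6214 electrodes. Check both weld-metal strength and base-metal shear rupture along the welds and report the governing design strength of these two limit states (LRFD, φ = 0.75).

E62XX → F_EXX = 620 MPa.
t_e = 0.707 × 8 = 5.656 mm; L = 520 mm.
Weld metal: φR_n = 0.75 × 0.6 × 620 × 5.656 × 520 × 10⁻³ = 820.6 kN.
Base metal (shear rupture): φR_n = 0.75 × 0.6 × 490 × 10 × 520 × 10⁻³ = 1147 kN.
Governing: weld metal.

φR_n ≈ 821 kN (weld metal governs)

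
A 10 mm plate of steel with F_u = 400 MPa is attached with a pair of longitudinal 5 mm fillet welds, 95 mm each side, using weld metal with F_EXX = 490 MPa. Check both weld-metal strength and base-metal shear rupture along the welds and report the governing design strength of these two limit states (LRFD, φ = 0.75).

φR_n ≈ 148 kN (weld metal governs)

t_e = 0.707 × 5 = 3.535 mm; L = 190 mm.
Weld metal: φR_n = 0.75 × 0.6 × 490 × 3.535 × 190 × 10⁻³ = 148.1 kN.
Base metal (shear rupture): φR_n = 0.75 × 0.6 × 400 × 10 × 190 × 10⁻³ = 342 kN.
Governing: weld metal.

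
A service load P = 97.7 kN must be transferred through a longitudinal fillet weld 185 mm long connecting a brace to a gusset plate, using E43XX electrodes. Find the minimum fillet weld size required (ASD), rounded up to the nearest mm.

w = 6 mm

E43XX → F_EXX = 430 MPa.
Total weld length L = 185 mm.
Required throat t_e = P × Ω / (0.6 F_EXX × L) = 97.7 × 2.0 / (0.6 × 430 × 185 × 10⁻³) = 4.094 mm.
Required leg w = t_e / 0.707 = 5.79 mm → use 6 mm.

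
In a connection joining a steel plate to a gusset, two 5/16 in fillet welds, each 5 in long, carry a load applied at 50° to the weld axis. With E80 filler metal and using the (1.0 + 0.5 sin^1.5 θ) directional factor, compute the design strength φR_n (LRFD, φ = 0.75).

E80XX → F_EXX = 80 ksi.
t_e = 0.707 × 0.3125 = 0.2209 in; A_we = 0.2209 × 10 = 2.209 in².
Directional factor: 1.0 + 0.5 sin^1.5(50°) = 1.335.
F_nw = 0.6 × 80 × 1.335 = 64.09 ksi.
φR_n = 0.75 × 64.09 × 2.209 = 106.2 kips.

φR_n ≈ 106 kips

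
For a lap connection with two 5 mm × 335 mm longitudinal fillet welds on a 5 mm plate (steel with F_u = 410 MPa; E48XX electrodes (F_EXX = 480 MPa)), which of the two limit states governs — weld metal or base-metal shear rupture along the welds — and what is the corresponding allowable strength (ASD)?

t_e = 0.707 × 5 = 3.535 mm; L = 670 mm.
Weld metal: R_n/Ω = (1/2.0) × 0.6 × 480 × 3.535 × 670 × 10⁻³ = 341.1 kN.
Base metal (shear rupture): R_n/Ω = (1/2.0) × 0.6 × 410 × 5 × 670 × 10⁻³ = 412.1 kN.
Governing: weld metal.

R_n/Ω ≈ 341 kN (weld metal governs)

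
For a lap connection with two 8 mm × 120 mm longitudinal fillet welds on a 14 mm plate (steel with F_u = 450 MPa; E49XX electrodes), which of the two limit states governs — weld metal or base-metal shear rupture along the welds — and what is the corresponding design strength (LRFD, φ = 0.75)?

E49XX → F_EXX = 490 MPa.
t_e = 0.707 × 8 = 5.656 mm; L = 240 mm.
Weld metal: φR_n = 0.75 × 0.6 × 490 × 5.656 × 240 × 10⁻³ = 299.3 kN.
Base metal (shear rupture): φR_n = 0.75 × 0.6 × 450 × 14 × 240 × 10⁻³ = 680.4 kN.
Governing: weld metal.

φR_n ≈ 299 kN (weld metal governs)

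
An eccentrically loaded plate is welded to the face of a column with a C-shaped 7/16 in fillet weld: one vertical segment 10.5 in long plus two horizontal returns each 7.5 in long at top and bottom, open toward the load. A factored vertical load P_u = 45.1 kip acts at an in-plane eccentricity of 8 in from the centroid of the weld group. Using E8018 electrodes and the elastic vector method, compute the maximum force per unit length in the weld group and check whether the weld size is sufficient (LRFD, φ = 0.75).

f_max ≈ 5.43 kip/in; adequate

E80XX → F_EXX = 80 ksi.
Total weld length L_w = 25.5 in. Treat welds as unit-width lines.
Centroid: x̄ = 2×7.5×3.75 / 25.5 = 2.206 in from the vertical weld.
Polar moment about centroid: J = I_x + I_y = [10.5³/12 + 2×7.5×5.25²] + [10.5×2.206² + 2(7.5³/12 + 7.5×1.544²)] = 667.1 in³.
Direct shear f_v = P/L_w = 45.1 / 25.5 = 1.769 kip/in (vertical).
Torsion M = P·e = 45.1 × 8 = 360.8 kip·in.
Critical point at (x, y) = (5.294, 5.25) from centroid. f_tx = M·y/J = 2.84 kip/in; f_ty = M·x/J = 2.863 kip/in.
Resultant f_max = √[f_tx² + (f_v + f_ty)²] = √[2.84² + (1.769 + 2.863)²] = 5.433 kip/in.
Capacity per unit length: φr_n = 0.75 × 0.6 × 80 × (0.707 × 0.4375) = 11.14 kip/in.
5.433 ≤ 11.14 → adequate.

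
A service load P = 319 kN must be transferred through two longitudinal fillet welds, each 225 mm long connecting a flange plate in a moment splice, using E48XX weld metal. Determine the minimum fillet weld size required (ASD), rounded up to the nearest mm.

E48XX → F_EXX = 480 MPa.
Total weld length L = 450 mm.
Required throat t_e = P × Ω / (0.6 F_EXX × L) = 319 × 2.0 / (0.6 × 480 × 450 × 10⁻³) = 4.923 mm.
Required leg w = t_e / 0.707 = 6.963 mm → use 7 mm.

w = 7 mm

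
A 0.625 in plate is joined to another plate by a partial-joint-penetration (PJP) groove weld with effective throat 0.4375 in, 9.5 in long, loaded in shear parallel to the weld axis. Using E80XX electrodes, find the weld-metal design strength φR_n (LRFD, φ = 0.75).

E80XX → F_EXX = 80 ksi.
Effective throat (given) t_e = 0.4375 in.
A_we = 0.4375 × 9.5 = 4.156 in².
F_nw = 0.6 F_EXX = 48 ksi.
φR_n = 0.75 × 48 × 4.156 = 149.6 kips.

φR_n ≈ 150 kips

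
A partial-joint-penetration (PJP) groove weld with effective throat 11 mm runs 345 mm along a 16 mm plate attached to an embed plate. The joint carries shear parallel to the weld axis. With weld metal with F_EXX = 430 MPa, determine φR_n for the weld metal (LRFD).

φR_n ≈ 734 kN

Effective throat (given) t_e = 11 mm.
A_we = 11 × 345 = 3795 mm².
F_nw = 0.6 F_EXX = 258 MPa.
φR_n = 0.75 × 258 × 3795 × 10⁻³ = 734.3 kN.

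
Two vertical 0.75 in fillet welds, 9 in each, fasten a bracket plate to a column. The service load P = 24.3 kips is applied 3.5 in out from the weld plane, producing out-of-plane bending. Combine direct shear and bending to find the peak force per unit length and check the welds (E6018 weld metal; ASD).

E60XX → F_EXX = 60 ksi.
L_w = 2 × 9 = 18 in; section modulus (unit throat) S = 2 × L²/6 = 27 in².
Direct shear f_v = P/L_w = 24.3/18 = 1.35 kip/in.
Moment M = P × e = 24.3 × 3.5 = 85.05 kip·in; bending f_b = M/S = 3.15 kip/in.
f_max = √(f_v² + f_b²) = √(1.35² + 3.15²) = 3.427 kip/in.
r_n/Ω = (1/2.0) × 0.6 × 60 × (0.707 × 0.75) = 9.544 kip/in → adequate.

f_max ≈ 3.43 kip/in; adequate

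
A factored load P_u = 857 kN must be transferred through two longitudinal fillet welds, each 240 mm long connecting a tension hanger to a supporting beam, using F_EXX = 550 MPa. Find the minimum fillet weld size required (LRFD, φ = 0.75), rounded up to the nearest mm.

w = 11 mm

Total weld length L = 480 mm.
Required throat t_e = P_u / (φ × 0.6 F_EXX × L) = 857 / (0.75 × 0.6 × 550 × 480 × 10⁻³) = 7.214 mm.
Required leg w = t_e / 0.707 = 10.2 mm → use 11 mm.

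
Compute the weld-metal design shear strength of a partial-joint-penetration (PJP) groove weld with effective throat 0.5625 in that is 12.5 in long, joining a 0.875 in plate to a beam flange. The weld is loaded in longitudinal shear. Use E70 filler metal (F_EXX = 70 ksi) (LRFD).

φR_n ≈ 221 kips

Effective throat (given) t_e = 0.5625 in.
A_we = 0.5625 × 12.5 = 7.031 in².
F_nw = 0.6 F_EXX = 42 ksi.
φR_n = 0.75 × 42 × 7.031 = 221.5 kips.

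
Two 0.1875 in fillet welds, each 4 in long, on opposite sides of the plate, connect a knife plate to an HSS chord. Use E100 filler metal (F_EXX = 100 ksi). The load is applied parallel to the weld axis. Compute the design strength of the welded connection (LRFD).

φR_n ≈ 47.7 kips

Effective throat t_e = 0.707 × 0.1875 = 0.1326 in.
Total length L = 8 in; A_we = 0.1326 × 8 = 1.06 in².
F_nw = 0.6 F_EXX = 0.6 × 100 = 60 ksi.
φR_n = 0.75 × 60 × 1.06 = 47.72 kips.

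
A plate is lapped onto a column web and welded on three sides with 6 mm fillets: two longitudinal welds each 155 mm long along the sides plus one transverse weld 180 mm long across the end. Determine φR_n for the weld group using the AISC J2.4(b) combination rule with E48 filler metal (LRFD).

φR_n ≈ 489 kN

E48XX → F_EXX = 480 MPa.
t_e = 0.707 × 6 = 4.242 mm.
R_nwl = 0.6 × 480 × 4.242 × 310 × 10⁻³ = 378.7 kN (longitudinal, 2 welds).
R_nwt = 0.6 × 480 × 4.242 × 180 × 10⁻³ = 219.9 kN (transverse, base value).
(i) R_nwl + R_nwt = 598.6 kN; (ii) 0.85 R_nwl + 1.5 R_nwt = 651.8 kN.
R_n = max = 651.8 kN [governs: (ii)]; φR_n = 488.8 kN.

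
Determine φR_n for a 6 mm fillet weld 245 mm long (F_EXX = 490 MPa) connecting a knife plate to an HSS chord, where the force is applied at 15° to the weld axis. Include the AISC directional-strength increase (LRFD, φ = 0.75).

φR_n ≈ 244 kN

t_e = 0.707 × 6 = 4.242 mm; A_we = 4.242 × 245 = 1039 mm².
Directional factor: 1.0 + 0.5 sin^1.5(15°) = 1.066.
F_nw = 0.6 × 490 × 1.066 = 313.4 MPa.
φR_n = 0.75 × 313.4 × 1039 × 10⁻³ = 244.3 kN.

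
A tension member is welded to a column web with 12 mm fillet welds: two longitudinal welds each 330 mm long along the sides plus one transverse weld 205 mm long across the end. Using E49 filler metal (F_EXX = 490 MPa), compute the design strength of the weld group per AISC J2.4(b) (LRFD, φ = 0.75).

t_e = 0.707 × 12 = 8.484 mm.
R_nwl = 0.6 × 490 × 8.484 × 660 × 10⁻³ = 1646 kN (longitudinal, 2 welds).
R_nwt = 0.6 × 490 × 8.484 × 205 × 10⁻³ = 511.3 kN (transverse, base value).
(i) R_nwl + R_nwt = 2158 kN; (ii) 0.85 R_nwl + 1.5 R_nwt = 2166 kN.
R_n = max = 2166 kN [governs: (ii)]; φR_n = 1625 kN.

φR_n ≈ 1620 kN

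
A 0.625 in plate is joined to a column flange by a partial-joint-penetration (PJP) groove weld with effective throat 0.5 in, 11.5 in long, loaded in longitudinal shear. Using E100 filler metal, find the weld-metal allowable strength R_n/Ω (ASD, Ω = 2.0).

R_n/Ω ≈ 172 kip

E100XX → F_EXX = 100 ksi.
Effective throat (given) t_e = 0.5 in.
A_we = 0.5 × 11.5 = 5.75 in².
F_nw = 0.6 F_EXX = 60 ksi.
R_n/Ω = (60 × 5.75) / 2.0 = 172.5 kip.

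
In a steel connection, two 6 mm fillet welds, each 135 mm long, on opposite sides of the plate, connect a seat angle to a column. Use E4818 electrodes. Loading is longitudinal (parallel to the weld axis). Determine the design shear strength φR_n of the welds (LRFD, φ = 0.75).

E48XX → F_EXX = 480 MPa.
Effective throat t_e = 0.707 × 6 = 4.242 mm.
Total length L = 270 mm; A_we = 4.242 × 270 = 1145 mm².
F_nw = 0.6 F_EXX = 0.6 × 480 = 288 MPa.
φR_n = 0.75 × 288 × 1145 × 10⁻³ = 247.4 kN.

φR_n ≈ 247 kN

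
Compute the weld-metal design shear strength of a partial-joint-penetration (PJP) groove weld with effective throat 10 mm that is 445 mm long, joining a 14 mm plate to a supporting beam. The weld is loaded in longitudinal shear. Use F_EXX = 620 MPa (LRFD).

Effective throat (given) t_e = 10 mm.
A_we = 10 × 445 = 4450 mm².
F_nw = 0.6 F_EXX = 372 MPa.
φR_n = 0.75 × 372 × 4450 × 10⁻³ = 1242 kN.

φR_n ≈ 1240 kN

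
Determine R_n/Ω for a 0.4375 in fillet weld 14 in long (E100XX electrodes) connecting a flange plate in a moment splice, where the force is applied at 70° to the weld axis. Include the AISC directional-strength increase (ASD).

E100XX → F_EXX = 100 ksi.
t_e = 0.707 × 0.4375 = 0.3093 in; A_we = 0.3093 × 14 = 4.33 in².
Directional factor: 1.0 + 0.5 sin^1.5(70°) = 1.455.
F_nw = 0.6 × 100 × 1.455 = 87.33 ksi.
R_n/Ω = (87.33 × 4.33) / 2.0 = 189.1 kips.

R_n/Ω ≈ 189 kips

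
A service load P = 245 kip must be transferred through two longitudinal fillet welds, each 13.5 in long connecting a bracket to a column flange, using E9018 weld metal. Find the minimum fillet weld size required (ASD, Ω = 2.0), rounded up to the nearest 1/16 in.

w = 1/2 in

E90XX → F_EXX = 90 ksi.
Total weld length L = 27 in.
Required throat t_e = P × Ω / (0.6 F_EXX × L) = 245 × 2.0 / (0.6 × 90 × 27) = 0.3361 in.
Required leg w = t_e / 0.707 = 0.4754 in → use 1/2 in.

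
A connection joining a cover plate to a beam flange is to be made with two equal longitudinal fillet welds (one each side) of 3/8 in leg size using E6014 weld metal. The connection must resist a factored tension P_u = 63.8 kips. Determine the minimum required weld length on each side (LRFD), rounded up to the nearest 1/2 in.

E60XX → F_EXX = 60 ksi.
Throat t_e = 0.707 × 0.375 = 0.2651 in.
φr_n = 0.75 × 0.6 × 60 × 0.2651 = 7.158 kips/in.
L_req = P_u / φr_n = 63.8 / 7.158 = 8.913 in total.
Per side: 8.913 / 2 = 4.456 in.
Round up → use L = 4.5 in on each side.

L = 4.5 in on each side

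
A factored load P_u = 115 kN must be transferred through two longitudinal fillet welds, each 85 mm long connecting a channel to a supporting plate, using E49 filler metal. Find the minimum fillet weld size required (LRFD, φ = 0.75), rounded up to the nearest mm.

E49XX → F_EXX = 490 MPa.
Total weld length L = 170 mm.
Required throat t_e = P_u / (φ × 0.6 F_EXX × L) = 115 / (0.75 × 0.6 × 490 × 170 × 10⁻³) = 3.068 mm.
Required leg w = t_e / 0.707 = 4.339 mm → use 5 mm.

w = 5 mm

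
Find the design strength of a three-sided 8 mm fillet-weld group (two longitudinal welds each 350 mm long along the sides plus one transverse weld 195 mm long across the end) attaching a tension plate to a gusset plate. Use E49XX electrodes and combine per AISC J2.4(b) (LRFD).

E49XX → F_EXX = 490 MPa.
t_e = 0.707 × 8 = 5.656 mm.
R_nwl = 0.6 × 490 × 5.656 × 700 × 10⁻³ = 1164 kN (longitudinal, 2 welds).
R_nwt = 0.6 × 490 × 5.656 × 195 × 10⁻³ = 324.3 kN (transverse, base value).
(i) R_nwl + R_nwt = 1488 kN; (ii) 0.85 R_nwl + 1.5 R_nwt = 1476 kN.
R_n = max = 1488 kN [governs: (i)]; φR_n = 1116 kN.

φR_n ≈ 1120 kN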